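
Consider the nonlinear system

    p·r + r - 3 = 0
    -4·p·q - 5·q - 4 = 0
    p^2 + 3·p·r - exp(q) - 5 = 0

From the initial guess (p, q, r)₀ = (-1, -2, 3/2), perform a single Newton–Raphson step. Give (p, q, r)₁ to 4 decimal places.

(1.0000, 12.0000, -0.3433)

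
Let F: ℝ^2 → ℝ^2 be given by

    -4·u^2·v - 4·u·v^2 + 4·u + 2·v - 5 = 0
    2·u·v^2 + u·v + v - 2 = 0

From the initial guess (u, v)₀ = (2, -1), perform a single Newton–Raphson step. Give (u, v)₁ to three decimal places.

At (2, -1): F = (9.000, -1.000).
Jacobian J = [[-8·u·v - 4·v^2 + 4, -4·u^2 - 8·u·v + 2], [2·v^2 + v, 4·u·v + u + 1]].
At the point, J = [[16.000, 2.000], [1.000, -5.000]] (det J = -82.000).
Solving J·Δ = −F gives Δ = (-0.524, -0.305).
Then the next iterate is (u, v)₁ = (1.476, -1.305).

(1.476, -1.305)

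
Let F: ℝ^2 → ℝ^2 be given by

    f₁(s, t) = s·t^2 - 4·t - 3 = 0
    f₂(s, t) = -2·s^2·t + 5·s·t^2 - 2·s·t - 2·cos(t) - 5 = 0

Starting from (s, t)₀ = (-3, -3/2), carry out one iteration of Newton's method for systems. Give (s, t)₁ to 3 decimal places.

At (-3, -3/2): F = (-3.750, -20.89147).
Jacobian J = [[t^2, 2·s·t - 4], [-4·s·t + 5·t^2 - 2·t, -2·s^2 + 10·s·t - 2·s + 2·sin(t)]].
At the point, J = [[2.250, 5.000], [-3.750, 31.00501]] (det J = 88.51127).
Solving J·Δ = −F gives Δ = (0.133, 0.690).
Then the next iterate is (s, t)₁ = (-2.867, -0.810).

(-2.867, -0.810)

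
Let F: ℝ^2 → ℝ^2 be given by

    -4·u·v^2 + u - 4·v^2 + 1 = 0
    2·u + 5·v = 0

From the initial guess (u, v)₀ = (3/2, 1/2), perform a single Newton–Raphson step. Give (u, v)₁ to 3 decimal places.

At (3/2, 1/2): F = (0.000, 5.500).
Jacobian J = [[-4·v^2 + 1, -8·u·v - 8·v], [2, 5]].
At the point, J = [[0.000, -10.000], [2.000, 5.000]] (det J = 20.000).
Solving J·Δ = −F gives Δ = (-2.750, 0.000).
Then the next iterate is (u, v)₁ = (-1.250, 0.500).

(-1.250, 0.500)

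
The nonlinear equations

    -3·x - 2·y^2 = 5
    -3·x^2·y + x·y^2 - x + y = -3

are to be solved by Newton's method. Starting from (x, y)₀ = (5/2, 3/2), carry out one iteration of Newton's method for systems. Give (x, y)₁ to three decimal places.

(3.030, -1.598)

At (5/2, 3/2): F = (-17.000, -20.500).
Jacobian J = [[-3, -4·y], [-6·x·y + y^2 - 1, -3·x^2 + 2·x·y + 1]].
At the point, J = [[-3.000, -6.000], [-21.250, -10.250]] (det J = -96.750).
Solving J·Δ = −F gives Δ = (0.530, -3.098).
Then the next iterate is (x, y)₁ = (3.030, -1.598).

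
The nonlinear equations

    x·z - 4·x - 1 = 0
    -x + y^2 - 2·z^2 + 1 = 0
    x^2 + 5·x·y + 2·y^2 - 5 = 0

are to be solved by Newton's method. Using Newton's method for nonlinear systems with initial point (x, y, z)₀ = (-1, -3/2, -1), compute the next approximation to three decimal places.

(-0.127, -1.527, -1.364)

At (-1, -3/2, -1): F = (4.000, 2.250, 8.000).
Jacobian J = [[z - 4, 0, x], [-1, 2·y, -4·z], [2·x + 5·y, 5·x + 4·y, 0]].
At the point, J = [[-5.000, 0.000, -1.000], [-1.000, -3.000, 4.000], [-9.500, -11.000, 0.000]] (det J = -202.500).
Solving J·Δ = −F gives Δ = (0.873, -0.027, -0.364).
Then the next iterate is (x, y, z)₁ = (-0.127, -1.527, -1.364).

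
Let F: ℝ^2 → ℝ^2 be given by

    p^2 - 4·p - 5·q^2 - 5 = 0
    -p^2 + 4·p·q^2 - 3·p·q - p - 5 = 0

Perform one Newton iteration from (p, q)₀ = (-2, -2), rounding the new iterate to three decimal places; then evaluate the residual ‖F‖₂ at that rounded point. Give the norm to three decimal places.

16.654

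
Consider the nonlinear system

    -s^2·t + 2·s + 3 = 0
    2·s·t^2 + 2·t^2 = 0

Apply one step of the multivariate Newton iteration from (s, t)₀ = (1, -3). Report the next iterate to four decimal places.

(0.1034, -2.1724)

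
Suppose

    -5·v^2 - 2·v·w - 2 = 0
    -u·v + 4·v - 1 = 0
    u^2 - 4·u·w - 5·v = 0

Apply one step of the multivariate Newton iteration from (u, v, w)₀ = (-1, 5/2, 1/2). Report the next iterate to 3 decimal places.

(0.257, 0.828, 2.042)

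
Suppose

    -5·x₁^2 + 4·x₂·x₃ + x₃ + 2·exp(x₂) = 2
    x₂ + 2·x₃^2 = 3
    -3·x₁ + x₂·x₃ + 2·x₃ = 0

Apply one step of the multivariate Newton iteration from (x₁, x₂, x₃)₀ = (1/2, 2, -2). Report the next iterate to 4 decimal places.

(-0.9519, 0.9039, -1.2620)

At (1/2, 2, -2): F = (-6.471888, 7.0000, -9.5000).
Jacobian J = [[-10·x₁, 4·x₃ + 2·exp(x₂), 4·x₂ + 1], [0, 1, 4·x₃], [-3, x₃, x₂ + 2]].
At the point, J = [[-5.0000, 6.778112, 9.0000], [0.0000, 1.0000, -8.0000], [-3.0000, -2.0000, 4.0000]] (det J = 249.674693).
Solving J·Δ = −F gives Δ = (-1.4519, -1.0961, 0.7380).
Then the next iterate is (x₁, x₂, x₃)₁ = (-0.9519, 0.9039, -1.2620).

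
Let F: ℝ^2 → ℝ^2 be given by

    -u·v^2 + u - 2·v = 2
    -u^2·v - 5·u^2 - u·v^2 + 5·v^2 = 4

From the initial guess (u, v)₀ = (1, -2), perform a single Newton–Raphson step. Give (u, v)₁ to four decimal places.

(1.0141, -1.4789)

At (1, -2): F = (-1.0000, 9.0000).
Jacobian J = [[-v^2 + 1, -2·u·v - 2], [-2·u·v - 10·u - v^2, -u^2 - 2·u·v + 10·v]].
At the point, J = [[-3.0000, 2.0000], [-10.0000, -17.0000]] (det J = 71.0000).
Solving J·Δ = −F gives Δ = (0.0141, 0.5211).
Then the next iterate is (u, v)₁ = (1.0141, -1.4789).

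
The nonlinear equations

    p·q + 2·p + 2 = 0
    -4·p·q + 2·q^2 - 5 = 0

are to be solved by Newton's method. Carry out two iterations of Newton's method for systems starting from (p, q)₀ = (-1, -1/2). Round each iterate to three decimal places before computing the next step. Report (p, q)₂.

At (-1, -1/2): F = (0.500, -6.500).
Jacobian J = [[q + 2, p], [-4·q, -4·p + 4·q]].
At the point, J = [[1.500, -1.000], [2.000, 2.000]] (det J = 5.000).
Solving J·Δ = −F gives Δ = (1.100, 2.150).
Then the next iterate is (p, q)₁ = (0.100, 1.650).
Round to (0.100, 1.650) and repeat: F = (2.365, -0.215), J = [[3.650, 0.100], [-6.600, 6.200]].
Δ = (-0.631, -0.637), so (p, q)₂ = (-0.531, 1.013).

(-0.531, 1.013)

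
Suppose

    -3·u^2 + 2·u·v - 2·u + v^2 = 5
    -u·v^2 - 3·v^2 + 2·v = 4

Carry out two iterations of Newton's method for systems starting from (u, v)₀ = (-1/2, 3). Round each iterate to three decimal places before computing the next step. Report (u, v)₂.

At (-1/2, 3): F = (1.250, -20.500).
Jacobian J = [[-6·u + 2·v - 2, 2·u + 2·v], [-v^2, -2·u·v - 6·v + 2]].
At the point, J = [[7.000, 5.000], [-9.000, -13.000]] (det J = -46.000).
Solving J·Δ = −F gives Δ = (1.875, -2.875).
Then the next iterate is (u, v)₁ = (1.375, 0.125).
Round to (1.375, 0.125) and repeat: F = (-13.06250, -3.81836), J = [[-10.000, 3.000], [-0.01562, 0.90625]].
Δ = (-0.042, 4.213), so (u, v)₂ = (1.333, 4.338).

(1.333, 4.338)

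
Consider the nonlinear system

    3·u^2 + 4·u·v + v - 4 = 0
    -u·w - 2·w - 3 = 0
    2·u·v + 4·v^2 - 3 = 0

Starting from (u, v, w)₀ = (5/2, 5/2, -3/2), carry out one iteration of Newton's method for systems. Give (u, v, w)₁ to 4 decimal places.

(1.3127, 1.3575, -1.0624)

At (5/2, 5/2, -3/2): F = (42.2500, 3.7500, 34.5000).
Jacobian J = [[6·u + 4·v, 4·u + 1, 0], [-w, 0, -u - 2], [2·v, 2·u + 8·v, 0]].
At the point, J = [[25.0000, 11.0000, 0.0000], [1.5000, 0.0000, -4.5000], [5.0000, 25.0000, 0.0000]] (det J = 2565.0000).
Solving J·Δ = −F gives Δ = (-1.1873, -1.1425, 0.4376).
Then the next iterate is (u, v, w)₁ = (1.3127, 1.3575, -1.0624).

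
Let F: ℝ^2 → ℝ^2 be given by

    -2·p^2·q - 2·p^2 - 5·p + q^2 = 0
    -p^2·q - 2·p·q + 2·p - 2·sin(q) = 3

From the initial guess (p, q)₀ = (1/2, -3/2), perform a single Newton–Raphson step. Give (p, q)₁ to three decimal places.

(0.269, -1.236)

At (1/2, -3/2): F = (0.000, 1.86999).
Jacobian J = [[-4·p·q - 4·p - 5, -2·p^2 + 2·q], [-2·p·q - 2·q + 2, -p^2 - 2·p - 2·cos(q)]].
At the point, J = [[-4.000, -3.500], [6.500, -1.39147]] (det J = 28.31590).
Solving J·Δ = −F gives Δ = (-0.231, 0.264).
Then the next iterate is (p, q)₁ = (0.269, -1.236).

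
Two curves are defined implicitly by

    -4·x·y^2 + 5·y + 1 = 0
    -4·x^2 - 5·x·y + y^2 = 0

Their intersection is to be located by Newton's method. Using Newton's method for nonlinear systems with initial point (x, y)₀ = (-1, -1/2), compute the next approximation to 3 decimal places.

(-0.707, 0.293)

At (-1, -1/2): F = (-0.500, -6.250).
Jacobian J = [[-4·y^2, -8·x·y + 5], [-8·x - 5·y, -5·x + 2·y]].
At the point, J = [[-1.000, 1.000], [10.500, 4.000]] (det J = -14.500).
Solving J·Δ = −F gives Δ = (0.293, 0.793).
Then the next iterate is (x, y)₁ = (-0.707, 0.293).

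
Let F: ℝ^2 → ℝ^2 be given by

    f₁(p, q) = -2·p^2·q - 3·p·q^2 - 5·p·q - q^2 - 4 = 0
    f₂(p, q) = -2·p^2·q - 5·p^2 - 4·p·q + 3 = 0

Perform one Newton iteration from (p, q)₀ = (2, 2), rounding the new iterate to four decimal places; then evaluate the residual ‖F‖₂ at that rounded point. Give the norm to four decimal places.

24.6018

At (2, 2): F = (-68.0000, -49.0000).
Jacobian J = [[-4·p·q - 3·q^2 - 5·q, -2·p^2 - 6·p·q - 5·p - 2·q], [-4·p·q - 10·p - 4·q, -2·p^2 - 4·p]].
At the point, J = [[-38.0000, -46.0000], [-44.0000, -16.0000]] (det J = -1416.0000).
Solving J·Δ = −F gives Δ = (-0.8234, -0.7980).
Then the next iterate is (p, q)₁ = (1.1766, 1.2020).
Re-evaluating at (1.1766, 1.2020): F = (-20.944107, -12.907098), so ‖F‖₂ = 24.6018.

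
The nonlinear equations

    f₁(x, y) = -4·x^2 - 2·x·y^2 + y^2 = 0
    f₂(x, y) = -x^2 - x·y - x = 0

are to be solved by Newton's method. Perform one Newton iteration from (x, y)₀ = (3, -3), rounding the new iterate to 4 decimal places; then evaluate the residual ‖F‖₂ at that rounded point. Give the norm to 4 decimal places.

At (3, -3): F = (-81.0000, -3.0000).
Jacobian J = [[-8·x - 2·y^2, -4·x·y + 2·y], [-2·x - y - 1, -x]].
At the point, J = [[-42.0000, 30.0000], [-4.0000, -3.0000]] (det J = 246.0000).
Solving J·Δ = −F gives Δ = (-1.3537, 0.8049).
Then the next iterate is (x, y)₁ = (1.6463, -2.1951).
Re-evaluating at (1.6463, -2.1951): F = (-21.888025, -0.742811), so ‖F‖₂ = 21.9006.

21.9006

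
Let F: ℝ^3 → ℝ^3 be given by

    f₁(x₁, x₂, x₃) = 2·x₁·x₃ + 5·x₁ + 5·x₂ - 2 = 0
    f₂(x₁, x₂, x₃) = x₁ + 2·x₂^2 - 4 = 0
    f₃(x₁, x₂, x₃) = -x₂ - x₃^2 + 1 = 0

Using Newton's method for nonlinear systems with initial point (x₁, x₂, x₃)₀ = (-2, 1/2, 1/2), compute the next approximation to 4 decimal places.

At (-2, 1/2, 1/2): F = (-11.5000, -5.5000, 0.2500).
Jacobian J = [[2·x₃ + 5, 5, 2·x₁], [1, 4·x₂, 0], [0, -1, -2·x₃]].
At the point, J = [[6.0000, 5.0000, -4.0000], [1.0000, 2.0000, 0.0000], [0.0000, -1.0000, -1.0000]] (det J = -3.0000).
Solving J·Δ = −F gives Δ = (-8.1667, 6.8333, -6.5833).
Then the next iterate is (x₁, x₂, x₃)₁ = (-10.1667, 7.3333, -6.0833).

(-10.1667, 7.3333, -6.0833)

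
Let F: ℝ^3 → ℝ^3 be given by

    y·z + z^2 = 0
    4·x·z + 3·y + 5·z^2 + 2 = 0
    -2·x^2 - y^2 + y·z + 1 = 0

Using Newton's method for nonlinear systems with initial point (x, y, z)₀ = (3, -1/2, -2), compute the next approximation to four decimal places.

(1.5887, -0.3325, -0.9634)

At (3, -1/2, -2): F = (5.0000, -3.5000, -16.2500).
Jacobian J = [[0, z, y + 2·z], [4·z, 3, 4·x + 10·z], [-4·x, -2·y + z, y]].
At the point, J = [[0.0000, -2.0000, -4.5000], [-8.0000, 3.0000, -8.0000], [-12.0000, -1.0000, -0.5000]] (det J = -382.0000).
Solving J·Δ = −F gives Δ = (-1.4113, 0.1675, 1.0366).
Then the next iterate is (x, y, z)₁ = (1.5887, -0.3325, -0.9634).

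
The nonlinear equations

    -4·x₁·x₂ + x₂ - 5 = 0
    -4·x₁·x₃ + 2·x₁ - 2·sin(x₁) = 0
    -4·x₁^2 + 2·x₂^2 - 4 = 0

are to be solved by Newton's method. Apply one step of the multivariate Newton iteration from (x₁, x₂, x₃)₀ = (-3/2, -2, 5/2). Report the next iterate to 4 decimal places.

At (-3/2, -2, 5/2): F = (-19.0000, 13.994990, -5.0000).
Jacobian J = [[-4·x₂, -4·x₁ + 1, 0], [-4·x₃ - 2·cos(x₁) + 2, 0, -4·x₁], [-8·x₁, 4·x₂, 0]].
At the point, J = [[8.0000, 7.0000, 0.0000], [-8.141474, 0.0000, 6.0000], [12.0000, -8.0000, 0.0000]] (det J = 888.0000).
Solving J·Δ = −F gives Δ = (1.2635, 1.2703, -0.6180).
Then the next iterate is (x₁, x₂, x₃)₁ = (-0.2365, -0.7297, 1.8820).

(-0.2365, -0.7297, 1.8820)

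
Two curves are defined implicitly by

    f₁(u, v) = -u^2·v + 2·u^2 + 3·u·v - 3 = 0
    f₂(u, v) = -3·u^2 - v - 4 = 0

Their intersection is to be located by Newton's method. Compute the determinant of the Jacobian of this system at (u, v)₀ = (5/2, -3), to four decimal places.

J = [[-2·u·v + 4·u + 3·v, -u^2 + 3·u], [-6·u, -1]].
At the point, J = [[16.0000, 1.2500], [-15.0000, -1.0000]].
det J = 2.7500.

2.7500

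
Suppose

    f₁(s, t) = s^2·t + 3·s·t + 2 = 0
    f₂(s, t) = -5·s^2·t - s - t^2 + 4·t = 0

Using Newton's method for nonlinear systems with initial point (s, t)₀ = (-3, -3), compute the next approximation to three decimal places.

(-3.222, 0.921)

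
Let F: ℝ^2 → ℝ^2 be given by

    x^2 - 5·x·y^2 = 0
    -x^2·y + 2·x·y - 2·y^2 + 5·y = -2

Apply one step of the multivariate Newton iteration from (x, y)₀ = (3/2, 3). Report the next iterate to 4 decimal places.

At (3/2, 3): F = (-65.2500, 1.2500).
Jacobian J = [[2·x - 5·y^2, -10·x·y], [-2·x·y + 2·y, -x^2 + 2·x - 4·y + 5]].
At the point, J = [[-42.0000, -45.0000], [-3.0000, -6.2500]] (det J = 127.5000).
Solving J·Δ = −F gives Δ = (-3.6397, 1.9471).
Then the next iterate is (x, y)₁ = (-2.1397, 4.9471).

(-2.1397, 4.9471)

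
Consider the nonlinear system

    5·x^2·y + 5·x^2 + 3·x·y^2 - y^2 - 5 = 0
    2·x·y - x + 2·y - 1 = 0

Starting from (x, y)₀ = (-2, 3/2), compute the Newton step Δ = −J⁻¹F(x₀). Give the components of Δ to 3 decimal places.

(0.684, -0.316)

At (-2, 3/2): F = (29.250, -2.000).
Jacobian J = [[10·x·y + 10·x + 3·y^2, 5·x^2 + 6·x·y - 2·y], [2·y - 1, 2·x + 2]].
At the point, J = [[-43.250, -1.000], [2.000, -2.000]] (det J = 88.500).
Solving J·Δ = −F gives Δ = (0.684, -0.316).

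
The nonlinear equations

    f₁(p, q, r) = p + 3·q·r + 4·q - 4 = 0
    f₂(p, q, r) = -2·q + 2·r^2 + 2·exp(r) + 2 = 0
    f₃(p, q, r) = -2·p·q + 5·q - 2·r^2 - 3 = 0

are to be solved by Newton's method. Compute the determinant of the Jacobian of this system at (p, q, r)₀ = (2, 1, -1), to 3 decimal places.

J = [[1, 3·r + 4, 3·q], [0, -2, 4·r + 2·exp(r)], [-2·q, -2·p + 5, -4·r]].
At the point, J = [[1.000, 1.000, 3.000], [0.000, -2.000, -3.26424], [-2.000, 1.000, 4.000]].
det J = -10.207.

-10.207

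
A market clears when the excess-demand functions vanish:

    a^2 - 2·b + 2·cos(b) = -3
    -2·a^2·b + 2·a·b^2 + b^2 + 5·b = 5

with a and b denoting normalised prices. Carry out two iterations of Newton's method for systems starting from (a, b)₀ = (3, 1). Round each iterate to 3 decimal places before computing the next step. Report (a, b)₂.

(0.875, 1.214)

At (3, 1): F = (11.08060, -11.000).
Jacobian J = [[2·a, -2·sin(b) - 2], [-4·a·b + 2·b^2, -2·a^2 + 4·a·b + 2·b + 5]].
At the point, J = [[6.000, -3.68294], [-10.000, 1.000]] (det J = -30.82942).
Solving J·Δ = −F gives Δ = (-0.955, 1.453).
Then the next iterate is (a, b)₁ = (2.045, 2.453).
Round to (2.045, 2.453) and repeat: F = (0.73174, 17.37558), J = [[4.090, -3.27090], [-8.03112, 21.60749]].
Δ = (-1.170, -1.239), so (a, b)₂ = (0.875, 1.214).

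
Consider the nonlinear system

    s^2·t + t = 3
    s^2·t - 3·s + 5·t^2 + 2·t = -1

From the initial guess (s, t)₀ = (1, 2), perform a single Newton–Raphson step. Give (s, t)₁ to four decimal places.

(1.2778, 0.9444)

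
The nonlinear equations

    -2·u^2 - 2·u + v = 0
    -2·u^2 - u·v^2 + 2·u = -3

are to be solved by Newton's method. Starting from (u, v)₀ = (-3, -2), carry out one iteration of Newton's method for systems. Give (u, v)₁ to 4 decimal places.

(-1.6385, -1.6154)

At (-3, -2): F = (-14.0000, -9.0000).
Jacobian J = [[-4·u - 2, 1], [-4·u - v^2 + 2, -2·u·v]].
At the point, J = [[10.0000, 1.0000], [10.0000, -12.0000]] (det J = -130.0000).
Solving J·Δ = −F gives Δ = (1.3615, 0.3846).
Then the next iterate is (u, v)₁ = (-1.6385, -1.6154).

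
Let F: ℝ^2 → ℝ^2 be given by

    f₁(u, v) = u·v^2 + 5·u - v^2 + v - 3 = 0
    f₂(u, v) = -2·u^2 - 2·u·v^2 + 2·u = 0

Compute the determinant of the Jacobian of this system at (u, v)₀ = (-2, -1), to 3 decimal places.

-104.000

J = [[v^2 + 5, 2·u·v - 2·v + 1], [-4·u - 2·v^2 + 2, -4·u·v]].
At the point, J = [[6.000, 7.000], [8.000, -8.000]].
det J = -104.000.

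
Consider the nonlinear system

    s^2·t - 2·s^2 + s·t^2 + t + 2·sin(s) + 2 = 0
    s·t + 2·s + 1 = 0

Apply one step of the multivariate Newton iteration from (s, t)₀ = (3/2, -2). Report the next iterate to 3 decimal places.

(1.605, -2.667)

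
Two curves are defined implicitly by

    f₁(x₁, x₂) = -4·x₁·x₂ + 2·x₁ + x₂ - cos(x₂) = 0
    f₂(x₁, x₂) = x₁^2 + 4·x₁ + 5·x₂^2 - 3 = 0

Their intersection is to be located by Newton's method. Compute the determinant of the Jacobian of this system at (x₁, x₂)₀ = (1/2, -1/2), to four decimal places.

J = [[-4·x₂ + 2, -4·x₁ + sin(x₂) + 1], [2·x₁ + 4, 10·x₂]].
At the point, J = [[4.0000, -1.479426], [5.0000, -5.0000]].
det J = -12.6029.

-12.6029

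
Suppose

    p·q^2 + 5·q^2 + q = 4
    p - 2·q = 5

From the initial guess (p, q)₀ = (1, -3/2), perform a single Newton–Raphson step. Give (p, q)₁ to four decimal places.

(3.6400, -0.6800)

At (1, -3/2): F = (8.0000, -1.0000).
Jacobian J = [[q^2, 2·p·q + 10·q + 1], [1, -2]].
At the point, J = [[2.2500, -17.0000], [1.0000, -2.0000]] (det J = 12.5000).
Solving J·Δ = −F gives Δ = (2.6400, 0.8200).
Then the next iterate is (p, q)₁ = (3.6400, -0.6800).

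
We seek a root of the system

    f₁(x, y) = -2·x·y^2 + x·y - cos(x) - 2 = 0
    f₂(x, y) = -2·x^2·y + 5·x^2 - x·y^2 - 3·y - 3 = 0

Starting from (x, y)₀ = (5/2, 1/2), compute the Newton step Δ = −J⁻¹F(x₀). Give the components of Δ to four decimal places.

At (5/2, 1/2): F = (-1.198856, 19.8750).
Jacobian J = [[-2·y^2 + y + sin(x), -4·x·y + x], [-4·x·y + 10·x - y^2, -2·x^2 - 2·x·y - 3]].
At the point, J = [[0.598472, -2.5000], [19.7500, -18.0000]] (det J = 38.602501).
Solving J·Δ = −F gives Δ = (-1.8462, -0.9215).

(-1.8462, -0.9215)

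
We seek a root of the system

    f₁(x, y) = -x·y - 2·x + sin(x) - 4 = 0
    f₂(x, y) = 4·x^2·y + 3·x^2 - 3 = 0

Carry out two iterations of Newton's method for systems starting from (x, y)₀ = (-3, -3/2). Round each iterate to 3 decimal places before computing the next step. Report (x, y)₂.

At (-3, -3/2): F = (-2.64112, -30.000).
Jacobian J = [[-y + cos(x) - 2, -x], [8·x·y + 6·x, 4·x^2]].
At the point, J = [[-1.48999, 3.000], [18.000, 36.000]] (det J = -107.63973).
Solving J·Δ = −F gives Δ = (-0.047, 0.857).
Then the next iterate is (x, y)₁ = (-3.047, -0.643).
Round to (-3.047, -0.643) and repeat: F = (0.04033, 0.97364), J = [[-2.35253, 3.047], [-2.60823, 37.13684]].
Δ = (-0.018, -0.028), so (x, y)₂ = (-3.065, -0.671).

(-3.065, -0.671)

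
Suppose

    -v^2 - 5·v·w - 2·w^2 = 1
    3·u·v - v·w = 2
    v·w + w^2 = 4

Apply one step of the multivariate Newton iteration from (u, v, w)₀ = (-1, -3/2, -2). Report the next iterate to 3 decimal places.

(-1.759, 0.917, -2.333)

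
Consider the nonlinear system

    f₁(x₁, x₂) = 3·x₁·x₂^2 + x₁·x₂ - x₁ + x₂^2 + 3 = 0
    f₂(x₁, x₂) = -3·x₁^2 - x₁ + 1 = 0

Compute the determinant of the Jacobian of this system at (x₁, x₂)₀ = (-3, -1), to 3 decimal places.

J = [[3·x₂^2 + x₂ - 1, 6·x₁·x₂ + x₁ + 2·x₂], [-6·x₁ - 1, 0]].
At the point, J = [[1.000, 13.000], [17.000, 0.000]].
det J = -221.000.

-221.000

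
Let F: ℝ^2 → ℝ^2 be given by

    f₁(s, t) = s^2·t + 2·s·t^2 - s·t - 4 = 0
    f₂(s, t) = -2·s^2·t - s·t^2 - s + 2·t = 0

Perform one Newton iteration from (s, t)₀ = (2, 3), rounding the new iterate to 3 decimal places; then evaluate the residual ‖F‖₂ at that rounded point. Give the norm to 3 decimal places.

At (2, 3): F = (38.000, -38.000).
Jacobian J = [[2·s·t + 2·t^2 - t, s^2 + 4·s·t - s], [-4·s·t - t^2 - 1, -2·s^2 - 2·s·t + 2]].
At the point, J = [[27.000, 26.000], [-34.000, -18.000]] (det J = 398.000).
Solving J·Δ = −F gives Δ = (-0.764, -0.668).
Then the next iterate is (s, t)₁ = (1.236, 2.332).
Re-evaluating at (1.236, 2.332): F = (10.12352, -10.41882), so ‖F‖₂ = 14.527.

14.527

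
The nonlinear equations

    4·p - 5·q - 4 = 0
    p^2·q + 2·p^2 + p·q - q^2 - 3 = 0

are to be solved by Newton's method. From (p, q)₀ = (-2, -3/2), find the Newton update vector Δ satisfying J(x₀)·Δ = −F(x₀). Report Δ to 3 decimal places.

(9.500, 6.700)

At (-2, -3/2): F = (-4.500, -0.250).
Jacobian J = [[4, -5], [2·p·q + 4·p + q, p^2 + p - 2·q]].
At the point, J = [[4.000, -5.000], [-3.500, 5.000]] (det J = 2.500).
Solving J·Δ = −F gives Δ = (9.500, 6.700).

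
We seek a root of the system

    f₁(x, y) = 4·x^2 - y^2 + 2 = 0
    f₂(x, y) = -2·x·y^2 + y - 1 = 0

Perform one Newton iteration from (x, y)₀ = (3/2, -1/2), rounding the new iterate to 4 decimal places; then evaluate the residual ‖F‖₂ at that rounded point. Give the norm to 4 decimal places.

3.4491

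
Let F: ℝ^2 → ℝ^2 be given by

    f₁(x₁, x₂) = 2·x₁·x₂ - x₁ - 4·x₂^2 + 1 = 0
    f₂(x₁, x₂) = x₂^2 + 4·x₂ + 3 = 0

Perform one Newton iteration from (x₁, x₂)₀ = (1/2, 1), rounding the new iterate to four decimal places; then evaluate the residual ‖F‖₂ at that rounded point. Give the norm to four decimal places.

At (1/2, 1): F = (-2.5000, 8.0000).
Jacobian J = [[2·x₂ - 1, 2·x₁ - 8·x₂], [0, 2·x₂ + 4]].
At the point, J = [[1.0000, -7.0000], [0.0000, 6.0000]] (det J = 6.0000).
Solving J·Δ = −F gives Δ = (-6.8333, -1.3333).
Then the next iterate is (x₁, x₂)₁ = (-6.3333, -0.3333).
Re-evaluating at (-6.3333, -0.3333): F = (11.110722, 1.777889), so ‖F‖₂ = 11.2521.

11.2521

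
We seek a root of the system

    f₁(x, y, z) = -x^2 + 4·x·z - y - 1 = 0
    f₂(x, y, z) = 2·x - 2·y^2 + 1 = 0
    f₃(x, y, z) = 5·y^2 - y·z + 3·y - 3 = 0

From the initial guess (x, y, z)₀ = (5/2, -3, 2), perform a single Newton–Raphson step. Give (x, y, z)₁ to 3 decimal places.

(1.064, -1.761, 0.980)

At (5/2, -3, 2): F = (15.750, -12.000, 39.000).
Jacobian J = [[-2·x + 4·z, -1, 4·x], [2, -4·y, 0], [0, 10·y - z + 3, -y]].
At the point, J = [[3.000, -1.000, 10.000], [2.000, 12.000, 0.000], [0.000, -29.000, 3.000]] (det J = -466.000).
Solving J·Δ = −F gives Δ = (-1.436, 1.239, -1.020).
Then the next iterate is (x, y, z)₁ = (1.064, -1.761, 0.980).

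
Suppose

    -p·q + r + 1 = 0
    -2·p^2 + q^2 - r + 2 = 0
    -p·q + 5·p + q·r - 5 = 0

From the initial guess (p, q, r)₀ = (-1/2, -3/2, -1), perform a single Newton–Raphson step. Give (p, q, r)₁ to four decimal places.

At (-1/2, -3/2, -1): F = (-0.7500, 4.7500, -6.7500).
Jacobian J = [[-q, -p, 1], [-4·p, 2·q, -1], [-q + 5, -p + r, q]].
At the point, J = [[1.5000, 0.5000, 1.0000], [2.0000, -3.0000, -1.0000], [6.5000, -0.5000, -1.5000]] (det J = 22.7500).
Solving J·Δ = −F gives Δ = (0.8214, 2.7500, -1.8571).
Then the next iterate is (p, q, r)₁ = (0.3214, 1.2500, -2.8571).

(0.3214, 1.2500, -2.8571)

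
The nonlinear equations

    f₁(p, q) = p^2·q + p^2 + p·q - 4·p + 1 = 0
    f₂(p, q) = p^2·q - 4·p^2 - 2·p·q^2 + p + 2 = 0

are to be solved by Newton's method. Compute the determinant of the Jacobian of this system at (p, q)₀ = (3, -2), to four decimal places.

120.0000

J = [[2·p·q + 2·p + q - 4, p^2 + p], [2·p·q - 8·p - 2·q^2 + 1, p^2 - 4·p·q]].
At the point, J = [[-12.0000, 12.0000], [-43.0000, 33.0000]].
det J = 120.0000.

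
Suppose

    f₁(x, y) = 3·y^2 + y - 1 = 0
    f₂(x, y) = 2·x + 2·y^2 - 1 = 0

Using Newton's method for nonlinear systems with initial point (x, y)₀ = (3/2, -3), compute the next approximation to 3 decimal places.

(-0.382, -1.647)

At (3/2, -3): F = (23.000, 20.000).
Jacobian J = [[0, 6·y + 1], [2, 4·y]].
At the point, J = [[0.000, -17.000], [2.000, -12.000]] (det J = 34.000).
Solving J·Δ = −F gives Δ = (-1.882, 1.353).
Then the next iterate is (x, y)₁ = (-0.382, -1.647).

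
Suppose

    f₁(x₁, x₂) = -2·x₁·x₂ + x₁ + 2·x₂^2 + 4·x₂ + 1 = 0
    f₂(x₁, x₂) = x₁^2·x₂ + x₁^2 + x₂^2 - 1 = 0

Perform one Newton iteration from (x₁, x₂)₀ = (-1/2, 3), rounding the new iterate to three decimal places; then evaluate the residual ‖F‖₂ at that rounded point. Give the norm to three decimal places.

At (-1/2, 3): F = (33.500, 9.000).
Jacobian J = [[-2·x₂ + 1, -2·x₁ + 4·x₂ + 4], [2·x₁·x₂ + 2·x₁, x₁^2 + 2·x₂]].
At the point, J = [[-5.000, 17.000], [-4.000, 6.250]] (det J = 36.750).
Solving J·Δ = −F gives Δ = (-1.534, -2.422).
Then the next iterate is (x₁, x₂)₁ = (-2.034, 0.578).
Re-evaluating at (-2.034, 0.578): F = (4.29747, 5.86252), so ‖F‖₂ = 7.269.

7.269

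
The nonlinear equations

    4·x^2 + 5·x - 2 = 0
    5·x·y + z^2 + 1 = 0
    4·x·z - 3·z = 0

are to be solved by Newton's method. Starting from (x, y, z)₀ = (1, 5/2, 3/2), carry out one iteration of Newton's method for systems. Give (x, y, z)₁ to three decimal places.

At (1, 5/2, 3/2): F = (7.000, 15.750, 1.500).
Jacobian J = [[8·x + 5, 0, 0], [5·y, 5·x, 2·z], [4·z, 0, 4·x - 3]].
At the point, J = [[13.000, 0.000, 0.000], [12.500, 5.000, 3.000], [6.000, 0.000, 1.000]] (det J = 65.000).
Solving J·Δ = −F gives Δ = (-0.538, -2.842, 1.731).
Then the next iterate is (x, y, z)₁ = (0.462, -0.342, 3.231).

(0.462, -0.342, 3.231)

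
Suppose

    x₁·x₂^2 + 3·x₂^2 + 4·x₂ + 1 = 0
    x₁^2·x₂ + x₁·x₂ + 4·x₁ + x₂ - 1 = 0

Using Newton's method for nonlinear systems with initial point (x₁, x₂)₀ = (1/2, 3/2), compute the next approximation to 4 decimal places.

(0.2281, 0.5163)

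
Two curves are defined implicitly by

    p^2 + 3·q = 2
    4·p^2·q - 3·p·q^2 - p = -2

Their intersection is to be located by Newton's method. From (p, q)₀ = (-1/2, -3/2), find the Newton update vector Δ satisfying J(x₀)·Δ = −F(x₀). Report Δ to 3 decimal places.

(-1.000, 1.750)

At (-1/2, -3/2): F = (-6.250, 4.375).
Jacobian J = [[2·p, 3], [8·p·q - 3·q^2 - 1, 4·p^2 - 6·p·q]].
At the point, J = [[-1.000, 3.000], [-1.750, -3.500]] (det J = 8.750).
Solving J·Δ = −F gives Δ = (-1.000, 1.750).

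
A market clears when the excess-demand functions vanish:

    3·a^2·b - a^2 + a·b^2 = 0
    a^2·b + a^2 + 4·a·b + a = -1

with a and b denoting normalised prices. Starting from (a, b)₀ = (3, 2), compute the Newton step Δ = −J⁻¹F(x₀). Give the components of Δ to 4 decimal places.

(-2.7965, 0.9764)

At (3, 2): F = (57.0000, 55.0000).
Jacobian J = [[6·a·b - 2·a + b^2, 3·a^2 + 2·a·b], [2·a·b + 2·a + 4·b + 1, a^2 + 4·a]].
At the point, J = [[34.0000, 39.0000], [27.0000, 21.0000]] (det J = -339.0000).
Solving J·Δ = −F gives Δ = (-2.7965, 0.9764).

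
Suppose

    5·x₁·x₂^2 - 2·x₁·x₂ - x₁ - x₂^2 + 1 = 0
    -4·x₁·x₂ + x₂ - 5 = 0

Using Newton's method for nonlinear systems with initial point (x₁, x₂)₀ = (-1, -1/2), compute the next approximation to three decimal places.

(4.897, -1.359)

At (-1, -1/2): F = (-0.500, -7.500).
Jacobian J = [[5·x₂^2 - 2·x₂ - 1, 10·x₁·x₂ - 2·x₁ - 2·x₂], [-4·x₂, -4·x₁ + 1]].
At the point, J = [[1.250, 8.000], [2.000, 5.000]] (det J = -9.750).
Solving J·Δ = −F gives Δ = (5.897, -0.859).
Then the next iterate is (x₁, x₂)₁ = (4.897, -1.359).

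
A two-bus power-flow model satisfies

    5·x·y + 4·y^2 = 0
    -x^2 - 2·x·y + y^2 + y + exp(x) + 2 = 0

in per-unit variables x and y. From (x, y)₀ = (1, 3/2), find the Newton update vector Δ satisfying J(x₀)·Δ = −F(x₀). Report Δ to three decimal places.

(0.799, -1.323)

At (1, 3/2): F = (16.500, 4.46828).
Jacobian J = [[5·y, 5·x + 8·y], [-2·x - 2·y + exp(x), -2·x + 2·y + 1]].
At the point, J = [[7.500, 17.000], [-2.28172, 2.000]] (det J = 53.78921).
Solving J·Δ = −F gives Δ = (0.799, -1.323).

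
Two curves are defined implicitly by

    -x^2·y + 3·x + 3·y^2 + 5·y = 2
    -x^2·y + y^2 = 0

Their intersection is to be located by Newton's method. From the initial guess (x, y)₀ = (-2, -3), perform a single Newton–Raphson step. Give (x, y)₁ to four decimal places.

(-0.2719, -2.9737)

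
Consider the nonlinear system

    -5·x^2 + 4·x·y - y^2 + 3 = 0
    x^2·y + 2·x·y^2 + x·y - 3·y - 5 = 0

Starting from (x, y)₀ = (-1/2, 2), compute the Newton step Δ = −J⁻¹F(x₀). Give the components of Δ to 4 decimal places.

At (-1/2, 2): F = (-6.2500, -15.5000).
Jacobian J = [[-10·x + 4·y, 4·x - 2·y], [2·x·y + 2·y^2 + y, x^2 + 4·x·y + x - 3]].
At the point, J = [[13.0000, -6.0000], [8.0000, -7.2500]] (det J = -46.2500).
Solving J·Δ = −F gives Δ = (-1.0311, -3.2757).

(-1.0311, -3.2757)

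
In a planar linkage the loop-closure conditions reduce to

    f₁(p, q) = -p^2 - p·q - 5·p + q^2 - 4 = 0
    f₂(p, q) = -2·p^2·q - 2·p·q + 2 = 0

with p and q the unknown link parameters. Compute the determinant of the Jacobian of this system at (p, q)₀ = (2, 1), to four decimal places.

J = [[-2·p - q - 5, -p + 2·q], [-4·p·q - 2·q, -2·p^2 - 2·p]].
At the point, J = [[-10.0000, 0.0000], [-10.0000, -12.0000]].
det J = 120.0000.

120.0000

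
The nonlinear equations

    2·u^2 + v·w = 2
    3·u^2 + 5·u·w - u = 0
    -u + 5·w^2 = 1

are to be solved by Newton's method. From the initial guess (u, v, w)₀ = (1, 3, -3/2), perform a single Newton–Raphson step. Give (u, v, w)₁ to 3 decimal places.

(0.147, -0.927, -0.826)

At (1, 3, -3/2): F = (-4.500, -5.500, 9.250).
Jacobian J = [[4·u, w, v], [6·u + 5·w - 1, 0, 5·u], [-1, 0, 10·w]].
At the point, J = [[4.000, -1.500, 3.000], [-2.500, 0.000, 5.000], [-1.000, 0.000, -15.000]] (det J = 63.750).
Solving J·Δ = −F gives Δ = (-0.853, -3.927, 0.674).
Then the next iterate is (u, v, w)₁ = (0.147, -0.927, -0.826).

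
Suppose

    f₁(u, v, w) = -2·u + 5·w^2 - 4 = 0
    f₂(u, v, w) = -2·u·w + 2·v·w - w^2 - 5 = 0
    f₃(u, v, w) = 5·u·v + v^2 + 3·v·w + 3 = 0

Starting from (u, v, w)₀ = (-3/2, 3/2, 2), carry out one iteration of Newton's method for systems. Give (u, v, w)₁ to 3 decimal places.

(-1.320, 1.396, 1.068)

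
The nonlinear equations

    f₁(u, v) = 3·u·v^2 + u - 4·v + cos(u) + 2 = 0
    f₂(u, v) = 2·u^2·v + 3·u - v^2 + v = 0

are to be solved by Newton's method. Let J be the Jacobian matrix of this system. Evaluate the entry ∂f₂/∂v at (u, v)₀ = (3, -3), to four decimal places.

∂f₂/∂v = 2·u^2 - 2·v + 1.
At (3, -3) this is 25.0000.

25.0000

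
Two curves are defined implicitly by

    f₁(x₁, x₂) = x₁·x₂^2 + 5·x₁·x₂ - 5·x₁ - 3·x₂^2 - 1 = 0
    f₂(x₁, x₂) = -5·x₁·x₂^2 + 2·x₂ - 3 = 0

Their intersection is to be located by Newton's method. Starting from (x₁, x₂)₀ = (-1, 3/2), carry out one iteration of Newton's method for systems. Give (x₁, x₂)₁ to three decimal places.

At (-1, 3/2): F = (-12.500, 11.250).
Jacobian J = [[x₂^2 + 5·x₂ - 5, 2·x₁·x₂ + 5·x₁ - 6·x₂], [-5·x₂^2, -10·x₁·x₂ + 2]].
At the point, J = [[4.750, -17.000], [-11.250, 17.000]] (det J = -110.500).
Solving J·Δ = −F gives Δ = (-0.192, -0.789).
Then the next iterate is (x₁, x₂)₁ = (-1.192, 0.711).

(-1.192, 0.711)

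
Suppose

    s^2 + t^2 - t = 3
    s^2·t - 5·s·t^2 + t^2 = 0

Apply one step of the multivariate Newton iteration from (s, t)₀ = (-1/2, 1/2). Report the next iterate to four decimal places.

(-3.5000, -1.1667)

At (-1/2, 1/2): F = (-3.0000, 1.0000).
Jacobian J = [[2·s, 2·t - 1], [2·s·t - 5·t^2, s^2 - 10·s·t + 2·t]].
At the point, J = [[-1.0000, 0.0000], [-1.7500, 3.7500]] (det J = -3.7500).
Solving J·Δ = −F gives Δ = (-3.0000, -1.6667).
Then the next iterate is (s, t)₁ = (-3.5000, -1.1667).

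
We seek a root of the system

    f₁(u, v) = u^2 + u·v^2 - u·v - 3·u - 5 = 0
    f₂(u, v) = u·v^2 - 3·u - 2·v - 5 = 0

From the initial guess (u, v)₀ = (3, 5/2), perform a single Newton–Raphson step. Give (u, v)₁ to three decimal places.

(1.272, 2.951)

At (3, 5/2): F = (6.250, -0.250).
Jacobian J = [[2·u + v^2 - v - 3, 2·u·v - u], [v^2 - 3, 2·u·v - 2]].
At the point, J = [[6.750, 12.000], [3.250, 13.000]] (det J = 48.750).
Solving J·Δ = −F gives Δ = (-1.728, 0.451).
Then the next iterate is (u, v)₁ = (1.272, 2.951).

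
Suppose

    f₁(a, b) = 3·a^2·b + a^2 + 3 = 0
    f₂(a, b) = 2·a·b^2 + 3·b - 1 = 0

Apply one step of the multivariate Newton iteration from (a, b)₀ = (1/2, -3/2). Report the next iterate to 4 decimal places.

(1.2222, -0.9630)

At (1/2, -3/2): F = (2.1250, -3.2500).
Jacobian J = [[6·a·b + 2·a, 3·a^2], [2·b^2, 4·a·b + 3]].
At the point, J = [[-3.5000, 0.7500], [4.5000, 0.0000]] (det J = -3.3750).
Solving J·Δ = −F gives Δ = (0.7222, 0.5370).
Then the next iterate is (a, b)₁ = (1.2222, -0.9630).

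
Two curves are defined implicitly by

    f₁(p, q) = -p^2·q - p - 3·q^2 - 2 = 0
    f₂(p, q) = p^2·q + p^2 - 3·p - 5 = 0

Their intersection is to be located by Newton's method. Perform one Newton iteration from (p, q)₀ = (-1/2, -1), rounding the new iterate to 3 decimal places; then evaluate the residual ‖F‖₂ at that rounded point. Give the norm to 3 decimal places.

0.841

At (-1/2, -1): F = (-4.250, -3.500).
Jacobian J = [[-2·p·q - 1, -p^2 - 6·q], [2·p·q + 2·p - 3, p^2]].
At the point, J = [[-2.000, 5.750], [-3.000, 0.250]] (det J = 16.750).
Solving J·Δ = −F gives Δ = (-1.138, 0.343).
Then the next iterate is (p, q)₁ = (-1.638, -0.657).
Re-evaluating at (-1.638, -0.657): F = (0.10581, 0.83428), so ‖F‖₂ = 0.841.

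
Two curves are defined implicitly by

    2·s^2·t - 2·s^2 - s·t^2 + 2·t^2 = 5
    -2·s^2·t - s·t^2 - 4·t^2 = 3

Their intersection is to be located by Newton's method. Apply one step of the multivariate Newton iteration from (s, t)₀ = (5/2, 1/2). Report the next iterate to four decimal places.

At (5/2, 1/2): F = (-11.3750, -10.8750).
Jacobian J = [[4·s·t - 4·s - t^2, 2·s^2 - 2·s·t + 4·t], [-4·s·t - t^2, -2·s^2 - 2·s·t - 8·t]].
At the point, J = [[-5.2500, 12.0000], [-5.2500, -19.0000]] (det J = 162.7500).
Solving J·Δ = −F gives Δ = (-2.1298, 0.0161).
Then the next iterate is (s, t)₁ = (0.3702, 0.5161).

(0.3702, 0.5161)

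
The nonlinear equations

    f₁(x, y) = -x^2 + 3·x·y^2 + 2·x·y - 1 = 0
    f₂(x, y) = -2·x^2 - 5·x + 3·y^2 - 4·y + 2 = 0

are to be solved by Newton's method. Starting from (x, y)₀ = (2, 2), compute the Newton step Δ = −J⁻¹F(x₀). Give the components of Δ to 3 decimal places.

At (2, 2): F = (27.000, -12.000).
Jacobian J = [[-2·x + 3·y^2 + 2·y, 6·x·y + 2·x], [-4·x - 5, 6·y - 4]].
At the point, J = [[12.000, 28.000], [-13.000, 8.000]] (det J = 460.000).
Solving J·Δ = −F gives Δ = (-1.200, -0.450).

(-1.200, -0.450)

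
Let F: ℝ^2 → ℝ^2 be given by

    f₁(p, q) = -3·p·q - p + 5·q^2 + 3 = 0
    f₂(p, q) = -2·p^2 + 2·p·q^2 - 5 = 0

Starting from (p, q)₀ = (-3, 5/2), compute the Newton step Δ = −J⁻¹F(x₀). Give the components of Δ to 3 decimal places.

At (-3, 5/2): F = (59.750, -60.500).
Jacobian J = [[-3·q - 1, -3·p + 10·q], [-4·p + 2·q^2, 4·p·q]].
At the point, J = [[-8.500, 34.000], [24.500, -30.000]] (det J = -578.000).
Solving J·Δ = −F gives Δ = (0.458, -1.643).

(0.458, -1.643)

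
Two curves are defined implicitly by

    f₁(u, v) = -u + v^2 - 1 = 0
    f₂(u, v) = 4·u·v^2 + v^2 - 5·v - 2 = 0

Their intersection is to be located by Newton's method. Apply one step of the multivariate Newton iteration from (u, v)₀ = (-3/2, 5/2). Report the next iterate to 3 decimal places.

At (-3/2, 5/2): F = (6.750, -45.750).
Jacobian J = [[-1, 2·v], [4·v^2, 8·u·v + 2·v - 5]].
At the point, J = [[-1.000, 5.000], [25.000, -30.000]] (det J = -95.000).
Solving J·Δ = −F gives Δ = (0.276, -1.295).
Then the next iterate is (u, v)₁ = (-1.224, 1.205).

(-1.224, 1.205)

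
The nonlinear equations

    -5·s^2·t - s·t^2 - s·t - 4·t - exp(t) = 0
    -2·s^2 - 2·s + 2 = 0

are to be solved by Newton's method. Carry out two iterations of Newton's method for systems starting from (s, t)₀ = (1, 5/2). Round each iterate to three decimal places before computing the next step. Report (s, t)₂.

(0.619, 0.234)

At (1, 5/2): F = (-43.43249, -2.000).
Jacobian J = [[-10·s·t - t^2 - t, -5·s^2 - 2·s·t - s - exp(t) - 4], [-4·s - 2, 0]].
At the point, J = [[-33.750, -27.18249], [-6.000, 0.000]] (det J = -163.09496).
Solving J·Δ = −F gives Δ = (-0.333, -1.184).
Then the next iterate is (s, t)₁ = (0.667, 1.316).
Round to (0.667, 1.316) and repeat: F = (-13.95277, -0.22378), J = [[-11.82558, -12.37547], [-4.668, 0.000]].
Δ = (-0.048, -1.082), so (s, t)₂ = (0.619, 0.234).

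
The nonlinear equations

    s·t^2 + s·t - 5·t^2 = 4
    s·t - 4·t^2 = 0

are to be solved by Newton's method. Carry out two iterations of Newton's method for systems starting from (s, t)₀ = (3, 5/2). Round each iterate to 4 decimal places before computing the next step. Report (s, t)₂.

(3.8608, 1.1360)

At (3, 5/2): F = (-9.0000, -17.5000).
Jacobian J = [[t^2 + t, 2·s·t + s - 10·t], [t, s - 8·t]].
At the point, J = [[8.7500, -7.0000], [2.5000, -17.0000]] (det J = -131.2500).
Solving J·Δ = −F gives Δ = (0.2324, -0.9952).
Then the next iterate is (s, t)₁ = (3.2324, 1.5048).
Round to (3.2324, 1.5048) and repeat: F = (-3.138479, -4.193577), J = [[3.769223, -2.087369], [1.5048, -8.8060]].
Δ = (0.6284, -0.3688), so (s, t)₂ = (3.8608, 1.1360).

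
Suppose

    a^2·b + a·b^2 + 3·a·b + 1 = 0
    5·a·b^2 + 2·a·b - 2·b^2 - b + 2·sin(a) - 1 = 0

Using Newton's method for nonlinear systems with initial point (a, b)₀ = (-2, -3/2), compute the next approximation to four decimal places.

At (-2, -3/2): F = (-0.5000, -22.318595).
Jacobian J = [[2·a·b + b^2 + 3·b, a^2 + 2·a·b + 3·a], [5·b^2 + 2·b + 2·cos(a), 10·a·b + 2·a - 4·b - 1]].
At the point, J = [[3.7500, 4.0000], [7.417706, 31.0000]] (det J = 86.579175).
Solving J·Δ = −F gives Δ = (-0.8521, 0.9238).
Then the next iterate is (a, b)₁ = (-2.8521, -0.5762).

(-2.8521, -0.5762)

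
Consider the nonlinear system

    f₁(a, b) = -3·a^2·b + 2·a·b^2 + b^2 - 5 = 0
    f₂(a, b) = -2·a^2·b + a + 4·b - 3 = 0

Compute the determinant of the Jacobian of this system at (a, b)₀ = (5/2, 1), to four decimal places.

49.7500

J = [[-6·a·b + 2·b^2, -3·a^2 + 4·a·b + 2·b], [-4·a·b + 1, -2·a^2 + 4]].
At the point, J = [[-13.0000, -6.7500], [-9.0000, -8.5000]].
det J = 49.7500.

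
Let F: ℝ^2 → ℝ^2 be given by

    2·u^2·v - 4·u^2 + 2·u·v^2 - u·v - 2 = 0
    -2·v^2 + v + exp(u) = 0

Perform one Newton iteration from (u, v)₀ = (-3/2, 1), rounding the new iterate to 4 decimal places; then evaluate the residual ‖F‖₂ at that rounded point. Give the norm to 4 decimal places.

2.4969

At (-3/2, 1): F = (-8.0000, -0.776870).
Jacobian J = [[4·u·v - 8·u + 2·v^2 - v, 2·u^2 + 4·u·v - u], [exp(u), -4·v + 1]].
At the point, J = [[7.0000, 0.0000], [0.223130, -3.0000]] (det J = -21.0000).
Solving J·Δ = −F gives Δ = (1.1429, -0.1740).
Then the next iterate is (u, v)₁ = (-0.3571, 0.8260).
Re-evaluating at (-0.3571, 0.8260): F = (-2.491735, 0.161151), so ‖F‖₂ = 2.4969.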